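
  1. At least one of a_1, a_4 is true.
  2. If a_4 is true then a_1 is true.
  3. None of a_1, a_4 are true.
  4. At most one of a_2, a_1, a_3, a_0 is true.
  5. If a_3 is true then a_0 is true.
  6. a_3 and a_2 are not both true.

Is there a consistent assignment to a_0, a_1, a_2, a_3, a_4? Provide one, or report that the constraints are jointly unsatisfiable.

Case a_1 = True:
  Constraint (3) is violated (a_1=T) — contradiction.
Case a_1 = False:
  (1) with a_1=F forces a_4 = True.
  Constraint (2) is violated (a_4=T, a_1=F) — contradiction.
Both cases fail — unsatisfiable.

The formula is unsatisfiable.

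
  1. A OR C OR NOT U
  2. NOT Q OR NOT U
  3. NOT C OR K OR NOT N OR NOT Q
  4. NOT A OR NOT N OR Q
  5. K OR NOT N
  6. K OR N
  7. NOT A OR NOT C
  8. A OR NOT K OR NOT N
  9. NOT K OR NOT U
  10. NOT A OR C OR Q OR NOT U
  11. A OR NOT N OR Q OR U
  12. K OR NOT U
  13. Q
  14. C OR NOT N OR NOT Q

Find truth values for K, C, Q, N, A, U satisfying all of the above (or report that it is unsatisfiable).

K=T; C=F; Q=T; N=F; A=T; U=F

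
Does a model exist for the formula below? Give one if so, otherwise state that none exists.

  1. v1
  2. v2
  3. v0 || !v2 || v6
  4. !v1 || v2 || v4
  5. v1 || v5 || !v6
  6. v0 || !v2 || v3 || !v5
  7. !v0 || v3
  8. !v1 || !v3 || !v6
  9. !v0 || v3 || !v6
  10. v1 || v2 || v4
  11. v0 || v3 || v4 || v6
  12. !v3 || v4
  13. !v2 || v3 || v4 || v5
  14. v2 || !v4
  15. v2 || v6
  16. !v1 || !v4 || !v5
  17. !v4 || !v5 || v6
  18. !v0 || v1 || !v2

Unit clause (v1) forces v1 = True.
Unit clause (v2) forces v2 = True.
Set v0 = True.
  then (!v0 || v3) forces v3 = True.
  then (!v1 || !v3 || !v6) forces v6 = False.
  then (!v3 || v4) forces v4 = True.
  then (!v1 || !v4 || !v5) forces v5 = False.
All clauses satisfied.

v0 = True, v1 = True, v2 = True, v3 = True, v4 = True, v5 = False, v6 = False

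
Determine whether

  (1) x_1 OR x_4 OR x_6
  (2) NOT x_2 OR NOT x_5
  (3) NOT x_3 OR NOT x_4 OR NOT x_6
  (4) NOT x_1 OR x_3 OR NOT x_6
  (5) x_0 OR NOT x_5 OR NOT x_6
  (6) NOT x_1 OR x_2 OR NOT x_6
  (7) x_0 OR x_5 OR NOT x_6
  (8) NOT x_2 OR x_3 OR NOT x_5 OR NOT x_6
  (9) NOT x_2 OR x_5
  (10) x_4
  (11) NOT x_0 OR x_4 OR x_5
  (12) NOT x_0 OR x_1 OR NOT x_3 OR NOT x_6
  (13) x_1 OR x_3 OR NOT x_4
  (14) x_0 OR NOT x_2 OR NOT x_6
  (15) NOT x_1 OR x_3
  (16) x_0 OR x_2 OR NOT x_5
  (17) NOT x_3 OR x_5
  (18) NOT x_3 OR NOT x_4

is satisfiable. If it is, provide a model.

Unsatisfiable — no assignment works.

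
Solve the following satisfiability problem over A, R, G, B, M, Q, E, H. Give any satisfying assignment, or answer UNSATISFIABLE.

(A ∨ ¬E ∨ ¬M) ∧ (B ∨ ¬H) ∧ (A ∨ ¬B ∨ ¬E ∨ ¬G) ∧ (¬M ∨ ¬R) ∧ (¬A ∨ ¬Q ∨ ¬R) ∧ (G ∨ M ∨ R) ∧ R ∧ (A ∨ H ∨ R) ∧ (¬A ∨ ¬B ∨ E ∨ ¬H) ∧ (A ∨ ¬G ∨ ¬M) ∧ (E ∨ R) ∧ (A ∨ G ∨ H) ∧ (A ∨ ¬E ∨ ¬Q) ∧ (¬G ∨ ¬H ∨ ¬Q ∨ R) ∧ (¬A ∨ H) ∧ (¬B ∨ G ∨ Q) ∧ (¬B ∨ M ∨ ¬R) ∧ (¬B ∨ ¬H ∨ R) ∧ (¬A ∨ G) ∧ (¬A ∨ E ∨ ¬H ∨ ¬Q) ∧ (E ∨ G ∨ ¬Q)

Unit clause (R) forces R = True.
In (¬M ∨ ¬R) only ¬M is left, so M = False.
In (¬B ∨ M ∨ ¬R) only ¬B is left, so B = False.
In (B ∨ ¬H) only ¬H is left, so H = False.
In (¬A ∨ H) only ¬A is left, so A = False.
In (A ∨ G ∨ H) only G is left, so G = True.
Set Q = False.
Set E = True.
All clauses satisfied.

A=F, R=T, G=T, B=F, M=F, Q=F, E=T, H=F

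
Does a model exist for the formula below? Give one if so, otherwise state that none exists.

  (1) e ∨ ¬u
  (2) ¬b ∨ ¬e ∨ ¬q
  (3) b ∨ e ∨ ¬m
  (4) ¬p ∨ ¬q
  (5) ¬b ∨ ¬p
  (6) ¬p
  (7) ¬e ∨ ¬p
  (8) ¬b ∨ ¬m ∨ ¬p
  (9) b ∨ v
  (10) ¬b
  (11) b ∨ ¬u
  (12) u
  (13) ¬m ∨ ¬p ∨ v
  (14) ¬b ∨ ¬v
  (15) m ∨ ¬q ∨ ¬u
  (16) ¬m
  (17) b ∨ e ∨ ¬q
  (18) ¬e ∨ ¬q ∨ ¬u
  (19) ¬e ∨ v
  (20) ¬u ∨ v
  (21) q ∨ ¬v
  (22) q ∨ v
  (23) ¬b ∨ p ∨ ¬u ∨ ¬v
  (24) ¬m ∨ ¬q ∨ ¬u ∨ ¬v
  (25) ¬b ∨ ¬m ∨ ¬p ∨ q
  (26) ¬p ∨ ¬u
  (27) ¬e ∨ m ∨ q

Unsatisfiable — no assignment works.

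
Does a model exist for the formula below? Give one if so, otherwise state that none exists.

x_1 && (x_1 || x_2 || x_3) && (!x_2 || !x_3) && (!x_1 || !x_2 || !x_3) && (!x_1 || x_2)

x_1: True; x_2: True; x_3: False

Unit clause (x_1) forces x_1 = True.
In (!x_1 || x_2) only x_2 is left, so x_2 = True.
In (!x_2 || !x_3) only !x_3 is left, so x_3 = False.
All clauses satisfied.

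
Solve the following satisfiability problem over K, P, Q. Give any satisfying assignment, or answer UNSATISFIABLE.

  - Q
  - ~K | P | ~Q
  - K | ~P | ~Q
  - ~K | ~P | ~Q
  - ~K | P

Unit clause (Q) forces Q = True.
Try K = True:
  (~K | P | ~Q) forces P = True.
  clause (~K | ~P | ~Q) is falsified — backtrack.
So K = False.
  then (K | ~P | ~Q) forces P = False.
Check each clause:
  (Q): Q holds.
  (~K | P | ~Q): ~K holds.
  (K | ~P | ~Q): ~P holds.
  (~K | ~P | ~Q): ~K holds.
  (~K | P): ~K holds.
All clauses satisfied.

K = False; P = False; Q = True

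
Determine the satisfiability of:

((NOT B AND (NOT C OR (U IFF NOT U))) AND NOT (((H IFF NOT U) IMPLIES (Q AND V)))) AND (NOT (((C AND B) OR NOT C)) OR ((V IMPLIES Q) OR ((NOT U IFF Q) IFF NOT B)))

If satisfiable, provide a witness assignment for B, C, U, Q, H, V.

B = False, C = False, U = True, Q = True, H = False, V = False

  (NOT B AND (NOT C OR (U IFF NOT U))) AND NOT (((H IFF NOT U) IMPLIES (Q AND V))) = True
    NOT B AND (NOT C OR (U IFF NOT U)) = True
      NOT B = True
      NOT C OR (U IFF NOT U) = True
        NOT C = True
        U IFF NOT U = False
          NOT U = False
    NOT (((H IFF NOT U) IMPLIES (Q AND V))) = True
      (H IFF NOT U) IMPLIES (Q AND V) = False
        H IFF NOT U = True
          NOT U = False
        Q AND V = False
  NOT (((C AND B) OR NOT C)) OR ((V IMPLIES Q) OR ((NOT U IFF Q) IFF NOT B)) = True
    NOT (((C AND B) OR NOT C)) = False
      (C AND B) OR NOT C = True
        C AND B = False
        NOT C = True
    (V IMPLIES Q) OR ((NOT U IFF Q) IFF NOT B) = True
      V IMPLIES Q = True
      (NOT U IFF Q) IFF NOT B = False
        NOT U IFF Q = False
          NOT U = False
        NOT B = True
Both conjuncts True, so the formula holds.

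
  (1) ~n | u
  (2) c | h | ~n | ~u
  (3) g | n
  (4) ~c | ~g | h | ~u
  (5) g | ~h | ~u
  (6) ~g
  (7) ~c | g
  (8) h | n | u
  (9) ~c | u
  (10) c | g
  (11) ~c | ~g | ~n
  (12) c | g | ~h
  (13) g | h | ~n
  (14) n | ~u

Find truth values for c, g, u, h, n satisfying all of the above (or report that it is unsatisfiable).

Case c = True:
  (~g) forces g = False.
  Clause (~c | g) is falsified — contradiction.
Case c = False:
  (~g) forces g = False.
  Clause (c | g) is falsified — contradiction.
Both cases fail, so the formula is unsatisfiable.

The formula is unsatisfiable.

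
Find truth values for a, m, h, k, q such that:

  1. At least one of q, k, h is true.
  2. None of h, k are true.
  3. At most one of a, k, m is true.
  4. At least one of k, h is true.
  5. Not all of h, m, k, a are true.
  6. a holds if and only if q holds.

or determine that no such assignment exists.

Unsatisfiable

Case h = True:
  Constraint (2) is violated (h=T) — contradiction.
Case h = False:
  (2) forces k = False.
  Constraint (4) is violated (k=F, h=F) — contradiction.
Both cases fail — unsatisfiable.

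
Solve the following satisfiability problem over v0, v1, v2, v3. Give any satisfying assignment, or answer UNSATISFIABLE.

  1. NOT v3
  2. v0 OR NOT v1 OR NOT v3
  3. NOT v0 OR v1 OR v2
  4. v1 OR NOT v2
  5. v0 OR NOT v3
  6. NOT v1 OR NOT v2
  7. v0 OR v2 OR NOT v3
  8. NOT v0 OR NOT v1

Unit clause (NOT v3) forces v3 = False.
Set v0 = False.
Set v1 = False.
  then (v1 OR NOT v2) forces v2 = False.
Check each clause:
  (NOT v3): NOT v3 holds.
  (v0 OR NOT v1 OR NOT v3): NOT v1 holds.
  (NOT v0 OR v1 OR v2): NOT v0 holds.
  (v1 OR NOT v2): NOT v2 holds.
  (v0 OR NOT v3): NOT v3 holds.
  (NOT v1 OR NOT v2): NOT v1 holds.
  (v0 OR v2 OR NOT v3): NOT v3 holds.
  (NOT v0 OR NOT v1): NOT v0 holds.
All clauses satisfied.

v0 = False, v1 = False, v2 = False, v3 = False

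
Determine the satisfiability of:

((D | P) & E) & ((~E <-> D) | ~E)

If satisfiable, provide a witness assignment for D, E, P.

D=F, E=T, P=T

  (D | P) & E = True
    D | P = True
  (~E <-> D) | ~E = True
    ~E <-> D = True
      ~E = False
    ~E = False
Both conjuncts True, so the formula holds.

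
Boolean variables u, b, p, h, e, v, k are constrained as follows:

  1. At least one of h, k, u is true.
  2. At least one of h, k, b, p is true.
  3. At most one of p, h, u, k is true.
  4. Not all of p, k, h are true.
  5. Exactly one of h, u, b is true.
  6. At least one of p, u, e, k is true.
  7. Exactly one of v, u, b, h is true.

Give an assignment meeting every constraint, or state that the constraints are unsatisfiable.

u=F; b=T; p=F; h=F; e=F; v=F; k=T

  (1) {h, k, u}: 1 true — at least one ✓
  (2) {h, k, b, p}: 2 true — at least one ✓
  (3) {p, h, u, k}: 1 true — at most one ✓
  (4) {p, k, h}: 1/3 true — not all ✓
  (5) {h, u, b}: 1 true — exactly one ✓
  (6) {p, u, e, k}: 1 true — at least one ✓
  (7) {v, u, b, h}: 1 true — exactly one ✓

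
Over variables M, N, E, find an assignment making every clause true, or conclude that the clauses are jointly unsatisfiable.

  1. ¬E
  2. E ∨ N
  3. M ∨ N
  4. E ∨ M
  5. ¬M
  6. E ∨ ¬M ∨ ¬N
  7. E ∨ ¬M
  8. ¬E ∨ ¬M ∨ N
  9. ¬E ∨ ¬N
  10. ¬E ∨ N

Unsatisfiable

Case M = True:
  Clause (¬M) is falsified — contradiction.
Case M = False:
  (¬E) forces E = False.
  Clause (E ∨ M) is falsified — contradiction.
Both cases fail, so the formula is unsatisfiable.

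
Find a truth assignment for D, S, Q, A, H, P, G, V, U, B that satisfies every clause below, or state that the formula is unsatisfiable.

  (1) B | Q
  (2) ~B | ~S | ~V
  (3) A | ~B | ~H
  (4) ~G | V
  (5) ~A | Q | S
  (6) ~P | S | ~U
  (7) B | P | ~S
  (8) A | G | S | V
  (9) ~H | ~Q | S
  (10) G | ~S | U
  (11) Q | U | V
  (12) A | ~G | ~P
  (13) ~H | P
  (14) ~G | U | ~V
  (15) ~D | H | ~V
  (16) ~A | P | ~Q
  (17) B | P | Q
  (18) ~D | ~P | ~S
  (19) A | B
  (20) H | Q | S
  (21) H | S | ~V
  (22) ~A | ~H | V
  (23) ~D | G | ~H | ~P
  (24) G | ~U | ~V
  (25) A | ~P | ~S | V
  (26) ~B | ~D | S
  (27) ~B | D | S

D=F, S=T, Q=T, A=T, H=F, P=T, G=T, V=T, U=T, B=F

Set D = False.
Set S = True.
Set Q = True.
Set A = True.
  then (~A | P | ~Q) forces P = True.
Set H = False.
Set G = True.
  then (~G | V) forces V = True.
  then (~G | U | ~V) forces U = True.
  then (~B | ~S | ~V) forces B = False.
All clauses satisfied.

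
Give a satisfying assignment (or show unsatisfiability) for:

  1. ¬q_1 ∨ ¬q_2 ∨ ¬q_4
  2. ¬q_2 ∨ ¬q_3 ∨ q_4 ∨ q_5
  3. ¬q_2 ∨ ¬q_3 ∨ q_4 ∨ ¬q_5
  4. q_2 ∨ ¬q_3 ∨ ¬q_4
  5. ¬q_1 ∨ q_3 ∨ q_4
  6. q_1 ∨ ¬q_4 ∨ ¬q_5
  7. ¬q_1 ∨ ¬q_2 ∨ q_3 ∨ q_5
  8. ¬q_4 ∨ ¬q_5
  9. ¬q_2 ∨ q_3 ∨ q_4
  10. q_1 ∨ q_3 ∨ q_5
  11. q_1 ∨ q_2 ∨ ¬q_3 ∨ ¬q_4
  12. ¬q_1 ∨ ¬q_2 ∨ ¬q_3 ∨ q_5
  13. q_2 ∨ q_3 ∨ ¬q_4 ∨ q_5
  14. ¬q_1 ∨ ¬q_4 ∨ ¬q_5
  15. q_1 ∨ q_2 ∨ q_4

q_1 = True, q_2 = False, q_3 = True, q_4 = False, q_5 = False

Set q_1 = True.
Try q_2 = True:
  (¬q_1 ∨ ¬q_2 ∨ ¬q_4) forces q_4 = False.
  (¬q_1 ∨ q_3 ∨ q_4) forces q_3 = True.
  (¬q_2 ∨ ¬q_3 ∨ q_4 ∨ q_5) forces q_5 = True.
  clause (¬q_2 ∨ ¬q_3 ∨ q_4 ∨ ¬q_5) is falsified — backtrack.
So q_2 = False.
Try q_3 = False:
  (¬q_1 ∨ q_3 ∨ q_4) forces q_4 = True.
  (¬q_4 ∨ ¬q_5) forces q_5 = False.
  clause (q_2 ∨ q_3 ∨ ¬q_4 ∨ q_5) is falsified — backtrack.
So q_3 = True.
  then (q_2 ∨ ¬q_3 ∨ ¬q_4) forces q_4 = False.
Set q_5 = False.
All clauses satisfied.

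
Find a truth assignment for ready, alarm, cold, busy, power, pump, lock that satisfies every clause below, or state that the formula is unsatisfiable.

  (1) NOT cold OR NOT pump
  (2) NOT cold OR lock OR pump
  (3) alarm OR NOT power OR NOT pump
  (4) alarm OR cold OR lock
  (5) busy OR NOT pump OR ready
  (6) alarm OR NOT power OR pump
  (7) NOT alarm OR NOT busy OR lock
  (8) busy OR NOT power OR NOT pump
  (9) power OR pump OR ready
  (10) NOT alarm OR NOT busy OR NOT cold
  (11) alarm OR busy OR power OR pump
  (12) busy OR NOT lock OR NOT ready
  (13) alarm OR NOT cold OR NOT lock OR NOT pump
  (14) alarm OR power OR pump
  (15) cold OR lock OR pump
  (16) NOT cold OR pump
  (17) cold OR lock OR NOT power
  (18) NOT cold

ready = False, alarm = True, cold = False, busy = True, power = False, pump = True, lock = True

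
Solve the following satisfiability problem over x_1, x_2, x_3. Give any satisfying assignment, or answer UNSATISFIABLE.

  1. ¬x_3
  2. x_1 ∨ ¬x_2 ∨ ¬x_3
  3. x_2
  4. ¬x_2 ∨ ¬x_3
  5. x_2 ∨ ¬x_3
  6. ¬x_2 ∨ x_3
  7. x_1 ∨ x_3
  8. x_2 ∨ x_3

UNSATISFIABLE

Case x_2 = True:
  (¬x_3) forces x_3 = False.
  Clause (¬x_2 ∨ x_3) is falsified — contradiction.
Case x_2 = False:
  Clause (x_2) is falsified — contradiction.
Both cases fail, so the formula is unsatisfiable.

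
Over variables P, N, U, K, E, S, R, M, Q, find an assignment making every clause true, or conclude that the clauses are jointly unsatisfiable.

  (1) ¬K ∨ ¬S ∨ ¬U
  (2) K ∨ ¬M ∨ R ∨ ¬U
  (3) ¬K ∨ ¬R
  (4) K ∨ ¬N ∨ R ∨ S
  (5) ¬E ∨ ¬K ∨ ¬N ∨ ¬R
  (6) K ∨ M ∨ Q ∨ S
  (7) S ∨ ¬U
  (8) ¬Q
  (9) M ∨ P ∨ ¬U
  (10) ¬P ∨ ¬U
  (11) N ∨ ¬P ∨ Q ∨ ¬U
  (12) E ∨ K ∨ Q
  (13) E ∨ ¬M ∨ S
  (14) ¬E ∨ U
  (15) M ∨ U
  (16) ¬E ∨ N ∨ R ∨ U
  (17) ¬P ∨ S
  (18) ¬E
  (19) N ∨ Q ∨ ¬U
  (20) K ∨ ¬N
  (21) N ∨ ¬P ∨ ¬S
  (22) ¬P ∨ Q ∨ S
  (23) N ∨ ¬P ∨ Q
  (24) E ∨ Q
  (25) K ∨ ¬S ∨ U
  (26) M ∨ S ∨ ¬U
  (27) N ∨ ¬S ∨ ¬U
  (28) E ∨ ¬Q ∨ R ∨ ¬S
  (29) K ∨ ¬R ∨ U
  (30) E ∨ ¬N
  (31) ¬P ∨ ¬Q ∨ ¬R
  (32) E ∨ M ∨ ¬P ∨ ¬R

Case E = True:
  Clause (¬E) is falsified — contradiction.
Case E = False:
  (¬Q) forces Q = False.
  Clause (E ∨ Q) is falsified — contradiction.
Both cases fail, so the formula is unsatisfiable.

Unsatisfiable — no assignment works.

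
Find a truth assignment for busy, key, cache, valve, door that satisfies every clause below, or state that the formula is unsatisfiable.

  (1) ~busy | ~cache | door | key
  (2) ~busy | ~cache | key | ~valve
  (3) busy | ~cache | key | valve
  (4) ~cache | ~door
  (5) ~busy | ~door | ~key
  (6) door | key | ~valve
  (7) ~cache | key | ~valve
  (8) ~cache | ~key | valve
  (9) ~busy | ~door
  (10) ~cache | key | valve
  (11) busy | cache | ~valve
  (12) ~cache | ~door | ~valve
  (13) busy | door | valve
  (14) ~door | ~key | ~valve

busy: True; key: False; cache: False; valve: False; door: False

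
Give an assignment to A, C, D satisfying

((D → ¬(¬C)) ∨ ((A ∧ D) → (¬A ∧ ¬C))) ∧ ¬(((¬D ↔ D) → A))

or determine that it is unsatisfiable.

The conjunct ¬(((¬D ↔ D) → A)) is unsatisfiable on its own:
  A=F, D=F: evaluates to False.
  A=F, D=T: evaluates to False.
  A=T, D=F: evaluates to False.
  A=T, D=T: evaluates to False.
So the whole conjunction is unsatisfiable.

Unsatisfiable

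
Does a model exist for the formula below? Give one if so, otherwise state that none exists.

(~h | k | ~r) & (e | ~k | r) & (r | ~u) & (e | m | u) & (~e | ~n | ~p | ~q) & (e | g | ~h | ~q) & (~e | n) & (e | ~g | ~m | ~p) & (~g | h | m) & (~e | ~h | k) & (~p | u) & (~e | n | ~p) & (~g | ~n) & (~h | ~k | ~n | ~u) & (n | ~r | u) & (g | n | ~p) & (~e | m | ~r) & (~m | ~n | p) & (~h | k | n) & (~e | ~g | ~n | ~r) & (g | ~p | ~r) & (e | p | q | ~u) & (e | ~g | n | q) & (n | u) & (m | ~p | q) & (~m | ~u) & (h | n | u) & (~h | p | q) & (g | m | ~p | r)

Set k = True.
Set g = False.
Set u = True.
  then (r | ~u) forces r = True.
  then (g | ~p | ~r) forces p = False.
  then (~m | ~u) forces m = False.
  then (~e | m | ~r) forces e = False.
  then (e | p | q | ~u) forces q = True.
  then (e | g | ~h | ~q) forces h = False.
Set n = True.
All clauses satisfied.

k=T, g=F, u=T, p=F, e=F, n=T, m=F, r=T, q=T, h=F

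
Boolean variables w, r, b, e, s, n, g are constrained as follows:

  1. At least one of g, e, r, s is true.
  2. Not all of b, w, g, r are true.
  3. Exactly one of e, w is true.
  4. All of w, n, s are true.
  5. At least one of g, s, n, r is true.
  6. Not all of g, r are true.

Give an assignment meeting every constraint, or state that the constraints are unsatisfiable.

w = True, r = False, b = False, e = False, s = True, n = True, g = True

  (1) {g, e, r, s}: 2 true — at least one ✓
  (2) {b, w, g, r}: 2/4 true — not all ✓
  (3) {e, w}: 1 true — exactly one ✓
  (4) {w, n, s}: all 3 true ✓
  (5) {g, s, n, r}: 3 true — at least one ✓
  (6) {g, r}: 1/2 true — not all ✓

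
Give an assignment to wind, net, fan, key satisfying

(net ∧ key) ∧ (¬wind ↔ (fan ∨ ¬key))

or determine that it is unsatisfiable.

wind: False, net: True, fan: True, key: True

  net ∧ key = True
  ¬wind ↔ (fan ∨ ¬key) = True
    ¬wind = True
    fan ∨ ¬key = True
      ¬key = False
Both conjuncts True, so the formula holds.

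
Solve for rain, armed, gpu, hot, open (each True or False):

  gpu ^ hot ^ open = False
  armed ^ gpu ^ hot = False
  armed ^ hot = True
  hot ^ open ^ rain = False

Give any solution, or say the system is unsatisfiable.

rain = True, armed = True, gpu = True, hot = False, open = True

gpu ^ hot ^ open = T ^ F ^ T = False ✓
armed ^ gpu ^ hot = T ^ T ^ F = False ✓
armed ^ hot = T ^ F = True ✓
hot ^ open ^ rain = F ^ T ^ T = False ✓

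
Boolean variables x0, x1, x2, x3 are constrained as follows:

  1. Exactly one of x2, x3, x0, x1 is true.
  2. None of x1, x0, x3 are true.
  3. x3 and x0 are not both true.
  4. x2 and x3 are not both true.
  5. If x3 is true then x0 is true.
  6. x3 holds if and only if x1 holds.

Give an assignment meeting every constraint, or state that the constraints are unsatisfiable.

x0 = False, x1 = False, x2 = True, x3 = False

  (1) {x2, x3, x0, x1}: 1 true — exactly one ✓
  (2) {x1, x0, x3}: 0 true — none ✓
  (3) x3=F, x0=F — not both ✓
  (4) x2=T, x3=F — not both ✓
  (5) x3=F ⇒ x0: vacuous ✓
  (6) x3=F, x1=F — same ✓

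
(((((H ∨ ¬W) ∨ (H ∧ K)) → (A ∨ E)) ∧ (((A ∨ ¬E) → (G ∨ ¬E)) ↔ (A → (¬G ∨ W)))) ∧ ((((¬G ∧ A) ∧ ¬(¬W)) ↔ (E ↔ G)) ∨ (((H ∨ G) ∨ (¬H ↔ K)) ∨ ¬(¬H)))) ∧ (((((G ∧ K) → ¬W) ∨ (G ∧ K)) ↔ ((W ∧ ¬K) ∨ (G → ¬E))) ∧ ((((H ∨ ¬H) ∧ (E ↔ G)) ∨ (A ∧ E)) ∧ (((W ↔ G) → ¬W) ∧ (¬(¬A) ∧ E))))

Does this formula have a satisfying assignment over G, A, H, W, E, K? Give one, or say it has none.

The formula is unsatisfiable.

Case E = True: the formula simplifies to (((A → G) ↔ (A → (¬G ∨ W))) ∧ ((((¬G ∧ A) ∧ ¬(¬W)) ↔ G) ∨ (((H ∨ G) ∨ (¬H ↔ K)) ∨ ¬(¬H)))) ∧ (((((G ∧ K) → ¬W) ∨ (G ∧ K)) ↔ ((W ∧ ¬K) ∨ ¬G)) ∧ ((((H ∨ ¬H) ∧ G) ∨ A) ∧ (((W ↔ G) → ¬W) ∧ ¬(¬A)))).
  A = True: simplifies to ((G ↔ (¬G ∨ W)) ∧ (((¬G ∧ ¬(¬W)) ↔ G) ∨ (((H ∨ G) ∨ (¬H ↔ K)) ∨ ¬(¬H)))) ∧ (((((G ∧ K) → ¬W) ∨ (G ∧ K)) ↔ ((W ∧ ¬K) ∨ ¬G)) ∧ ((W ↔ G) → ¬W)).
    G = True: simplifies to W ∧ ((((K → ¬W) ∨ K) ↔ (W ∧ ¬K)) ∧ (W → ¬W)).
      W = True: the conjunct W → ¬W becomes True → ¬True = False.
      W = False: the conjunct W is False.
    G = False: the conjunct G ↔ (¬G ∨ W) becomes False ↔ (True ∨ W) = False.
  A = False: the conjunct ¬(¬A) becomes ¬(¬False) = False.
Case E = False: the conjunct E is False.
Both cases fail — unsatisfiable.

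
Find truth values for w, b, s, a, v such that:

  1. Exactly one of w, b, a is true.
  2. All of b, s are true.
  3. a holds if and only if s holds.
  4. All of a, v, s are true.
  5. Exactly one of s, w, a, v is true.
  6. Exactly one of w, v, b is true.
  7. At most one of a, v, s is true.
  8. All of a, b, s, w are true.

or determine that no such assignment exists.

Case v = True:
  (2) forces b = True.
  Constraint (6) is violated (v=T, b=T) — contradiction.
Case v = False:
  Constraint (4) is violated (v=F) — contradiction.
Both cases fail — unsatisfiable.

Unsatisfiable — no assignment works.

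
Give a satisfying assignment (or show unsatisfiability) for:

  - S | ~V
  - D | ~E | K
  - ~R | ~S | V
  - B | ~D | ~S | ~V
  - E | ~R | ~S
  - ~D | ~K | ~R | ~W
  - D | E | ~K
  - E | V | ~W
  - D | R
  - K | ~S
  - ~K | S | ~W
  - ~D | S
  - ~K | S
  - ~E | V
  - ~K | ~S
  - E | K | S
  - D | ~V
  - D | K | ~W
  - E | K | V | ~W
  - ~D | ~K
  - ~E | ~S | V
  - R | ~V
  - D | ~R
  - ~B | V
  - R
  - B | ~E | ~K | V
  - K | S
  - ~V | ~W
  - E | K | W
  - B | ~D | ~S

Unsatisfiable — no assignment works.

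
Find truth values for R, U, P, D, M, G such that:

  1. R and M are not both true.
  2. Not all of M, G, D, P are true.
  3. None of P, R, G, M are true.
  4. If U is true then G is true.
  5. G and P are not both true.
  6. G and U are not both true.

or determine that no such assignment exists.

R = False; U = False; P = False; D = True; M = False; G = False

  (1) R=F, M=F — not both ✓
  (2) {M, G, D, P}: 1/4 true — not all ✓
  (3) {P, R, G, M}: 0 true — none ✓
  (4) U=F ⇒ G: vacuous ✓
  (5) G=F, P=F — not both ✓
  (6) G=F, U=F — not both ✓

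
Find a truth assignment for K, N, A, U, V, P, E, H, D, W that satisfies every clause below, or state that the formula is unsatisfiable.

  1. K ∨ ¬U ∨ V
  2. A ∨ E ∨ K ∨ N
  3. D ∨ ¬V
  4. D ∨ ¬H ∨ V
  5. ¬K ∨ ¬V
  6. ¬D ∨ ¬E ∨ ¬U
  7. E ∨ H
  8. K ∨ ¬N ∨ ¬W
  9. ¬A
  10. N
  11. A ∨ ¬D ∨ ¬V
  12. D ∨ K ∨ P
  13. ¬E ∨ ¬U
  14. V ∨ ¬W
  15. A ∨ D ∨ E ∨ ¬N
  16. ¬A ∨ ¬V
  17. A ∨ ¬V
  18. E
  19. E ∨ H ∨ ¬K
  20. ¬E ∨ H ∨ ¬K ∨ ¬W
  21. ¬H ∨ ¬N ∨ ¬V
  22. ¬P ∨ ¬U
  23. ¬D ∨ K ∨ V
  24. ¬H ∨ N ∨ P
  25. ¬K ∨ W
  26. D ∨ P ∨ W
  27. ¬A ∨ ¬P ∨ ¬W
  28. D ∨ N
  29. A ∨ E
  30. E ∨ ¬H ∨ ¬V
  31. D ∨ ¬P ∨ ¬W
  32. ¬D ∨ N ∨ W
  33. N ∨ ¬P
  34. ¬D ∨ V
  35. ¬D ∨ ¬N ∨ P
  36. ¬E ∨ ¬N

Case E = True:
  (¬A) forces A = False.
  (N) forces N = True.
  Clause (¬E ∨ ¬N) is falsified — contradiction.
Case E = False:
  Clause (E) is falsified — contradiction.
Both cases fail, so the formula is unsatisfiable.

No satisfying assignment exists.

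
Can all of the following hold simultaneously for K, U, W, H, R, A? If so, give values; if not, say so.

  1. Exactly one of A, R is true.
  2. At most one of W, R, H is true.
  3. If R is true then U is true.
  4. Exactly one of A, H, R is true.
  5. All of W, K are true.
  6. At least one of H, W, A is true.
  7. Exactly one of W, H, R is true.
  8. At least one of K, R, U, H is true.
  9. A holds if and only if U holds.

K = True, U = True, W = True, H = False, R = False, A = True

  (1) {A, R}: 1 true — exactly one ✓
  (2) {W, R, H}: 1 true — at most one ✓
  (3) R=F ⇒ U: vacuous ✓
  (4) {A, H, R}: 1 true — exactly one ✓
  (5) {W, K}: all 2 true ✓
  (6) {H, W, A}: 2 true — at least one ✓
  (7) {W, H, R}: 1 true — exactly one ✓
  (8) {K, R, U, H}: 2 true — at least one ✓
  (9) A=T, U=T — same ✓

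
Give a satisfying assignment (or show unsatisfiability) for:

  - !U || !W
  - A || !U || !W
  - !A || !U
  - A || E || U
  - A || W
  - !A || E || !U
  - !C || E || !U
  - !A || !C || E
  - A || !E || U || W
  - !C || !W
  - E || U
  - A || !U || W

E = True, C = False, A = True, U = False, W = True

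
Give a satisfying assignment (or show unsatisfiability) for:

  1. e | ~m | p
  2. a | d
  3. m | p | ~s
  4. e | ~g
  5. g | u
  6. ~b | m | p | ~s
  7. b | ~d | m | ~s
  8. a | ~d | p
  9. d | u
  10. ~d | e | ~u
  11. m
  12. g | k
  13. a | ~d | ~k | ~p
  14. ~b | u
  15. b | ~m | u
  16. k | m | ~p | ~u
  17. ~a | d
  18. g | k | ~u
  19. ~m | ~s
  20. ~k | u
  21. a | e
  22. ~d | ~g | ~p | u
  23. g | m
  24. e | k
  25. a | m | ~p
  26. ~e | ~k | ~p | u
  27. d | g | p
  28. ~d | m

e=T, u=T, s=F, b=T, k=F, a=T, g=T, m=T, d=T, p=T

Unit clause (m) forces m = True.
In (~m | ~s) only ~s is left, so s = False.
Set e = True.
Try u = False:
  (g | u) forces g = True.
  (d | u) forces d = True.
  (~b | u) forces b = False.
  clause (b | ~m | u) is falsified — backtrack.
So u = True.
Set b = True.
Set k = False.
  then (g | k) forces g = True.
Set a = True.
  then (~a | d) forces d = True.
Set p = True.
All clauses satisfied.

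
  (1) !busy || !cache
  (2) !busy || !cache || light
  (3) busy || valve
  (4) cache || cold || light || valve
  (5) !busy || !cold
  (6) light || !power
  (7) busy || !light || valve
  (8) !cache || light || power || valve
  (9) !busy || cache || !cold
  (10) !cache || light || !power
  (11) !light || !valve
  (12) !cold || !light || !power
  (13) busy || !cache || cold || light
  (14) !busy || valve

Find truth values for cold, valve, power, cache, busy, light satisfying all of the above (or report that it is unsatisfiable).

cold = False; valve = True; power = False; cache = False; busy = False; light = False

Set cold = False.
Set valve = True.
  then (!light || !valve) forces light = False.
  then (light || !power) forces power = False.
Try cache = True:
  (!busy || !cache) forces busy = False.
  clause (busy || !cache || cold || light) is falsified — backtrack.
So cache = False.
Set busy = False.
All clauses satisfied.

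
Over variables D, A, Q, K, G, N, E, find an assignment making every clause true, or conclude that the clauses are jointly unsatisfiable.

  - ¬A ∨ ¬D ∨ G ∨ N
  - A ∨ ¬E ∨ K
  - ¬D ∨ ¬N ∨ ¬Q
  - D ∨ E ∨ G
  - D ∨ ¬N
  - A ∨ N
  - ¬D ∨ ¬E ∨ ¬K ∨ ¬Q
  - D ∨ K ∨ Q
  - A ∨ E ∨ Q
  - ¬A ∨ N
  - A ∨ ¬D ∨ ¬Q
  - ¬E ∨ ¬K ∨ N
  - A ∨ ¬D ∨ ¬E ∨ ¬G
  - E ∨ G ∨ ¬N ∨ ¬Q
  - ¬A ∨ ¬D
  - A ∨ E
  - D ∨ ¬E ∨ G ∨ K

D: True, A: False, Q: False, K: True, G: False, N: True, E: True

Try D = False:
  (D ∨ ¬N) forces N = False.
  (A ∨ N) forces A = True.
  clause (¬A ∨ N) is falsified — backtrack.
So D = True.
  then (¬A ∨ ¬D) forces A = False.
  then (A ∨ E) forces E = True.
  then (A ∨ ¬E ∨ K) forces K = True.
  then (A ∨ N) forces N = True.
  then (¬D ∨ ¬E ∨ ¬K ∨ ¬Q) forces Q = False.
  then (A ∨ ¬D ∨ ¬E ∨ ¬G) forces G = False.
All clauses satisfied.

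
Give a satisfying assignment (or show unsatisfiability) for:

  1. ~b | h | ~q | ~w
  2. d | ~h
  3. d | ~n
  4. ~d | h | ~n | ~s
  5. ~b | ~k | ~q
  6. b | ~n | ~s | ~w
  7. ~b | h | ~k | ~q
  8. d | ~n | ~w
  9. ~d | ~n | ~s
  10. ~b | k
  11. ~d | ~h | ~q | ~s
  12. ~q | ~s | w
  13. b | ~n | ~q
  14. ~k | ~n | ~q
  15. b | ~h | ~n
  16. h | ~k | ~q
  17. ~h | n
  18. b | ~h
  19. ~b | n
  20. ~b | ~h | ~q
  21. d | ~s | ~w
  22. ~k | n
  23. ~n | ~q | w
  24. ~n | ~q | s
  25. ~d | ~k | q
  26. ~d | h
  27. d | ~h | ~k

k = False, s = False, h = False, n = False, q = False, d = False, w = True, b = False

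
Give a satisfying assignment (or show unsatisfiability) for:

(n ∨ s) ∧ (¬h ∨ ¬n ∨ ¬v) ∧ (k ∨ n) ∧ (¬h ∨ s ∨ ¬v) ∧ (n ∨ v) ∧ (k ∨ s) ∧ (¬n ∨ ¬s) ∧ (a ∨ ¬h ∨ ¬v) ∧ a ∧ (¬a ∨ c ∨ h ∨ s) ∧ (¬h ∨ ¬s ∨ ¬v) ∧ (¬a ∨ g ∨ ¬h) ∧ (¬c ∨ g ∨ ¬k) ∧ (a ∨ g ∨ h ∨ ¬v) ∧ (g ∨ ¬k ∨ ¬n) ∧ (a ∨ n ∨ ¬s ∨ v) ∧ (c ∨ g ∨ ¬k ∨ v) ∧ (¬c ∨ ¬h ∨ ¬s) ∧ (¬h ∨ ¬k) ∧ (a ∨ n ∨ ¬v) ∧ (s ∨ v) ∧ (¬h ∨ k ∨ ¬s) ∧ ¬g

n: False, v: True, c: False, g: False, s: True, k: True, h: False, a: True

Unit clause (a) forces a = True.
Unit clause (¬g) forces g = False.
In (¬a ∨ g ∨ ¬h) only ¬h is left, so h = False.
Try n = True:
  (¬n ∨ ¬s) forces s = False.
  (k ∨ s) forces k = True.
  clause (g ∨ ¬k ∨ ¬n) is falsified — backtrack.
So n = False.
  then (n ∨ s) forces s = True.
  then (k ∨ n) forces k = True.
  then (n ∨ v) forces v = True.
  then (¬c ∨ g ∨ ¬k) forces c = False.
All clauses satisfied.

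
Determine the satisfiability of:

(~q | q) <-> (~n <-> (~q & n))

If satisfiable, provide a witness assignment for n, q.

n = True; q = True

  (~q | q) <-> (~n <-> (~q & n)) = True
    ~q | q = True
      ~q = False
    ~n <-> (~q & n) = True
      ~n = False
      ~q & n = False
        ~q = False
The formula evaluates to True.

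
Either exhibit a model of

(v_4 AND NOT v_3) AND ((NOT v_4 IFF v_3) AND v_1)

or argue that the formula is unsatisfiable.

v_1=T, v_3=F, v_4=T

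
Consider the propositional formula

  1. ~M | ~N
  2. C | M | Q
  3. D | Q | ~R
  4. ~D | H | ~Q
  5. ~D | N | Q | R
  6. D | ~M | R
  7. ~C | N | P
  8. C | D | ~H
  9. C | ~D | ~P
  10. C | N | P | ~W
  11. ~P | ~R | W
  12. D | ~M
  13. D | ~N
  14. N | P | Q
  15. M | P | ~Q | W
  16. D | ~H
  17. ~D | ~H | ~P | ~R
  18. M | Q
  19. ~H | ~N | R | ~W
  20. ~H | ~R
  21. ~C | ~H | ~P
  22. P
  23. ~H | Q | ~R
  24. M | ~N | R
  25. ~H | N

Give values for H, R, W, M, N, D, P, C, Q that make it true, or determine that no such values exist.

Unit clause (P) forces P = True.
Try H = True:
  (D | ~H) forces D = True.
  (C | ~D | ~P) forces C = True.
  clause (~C | ~H | ~P) is falsified — backtrack.
So H = False.
Set R = False.
Set W = False.
Set M = False.
  then (M | Q) forces Q = True.
  then (M | ~N | R) forces N = False.
  then (~D | H | ~Q) forces D = False.
Set C = True.
All clauses satisfied.

H=F; R=F; W=F; M=F; N=F; D=F; P=T; C=T; Q=T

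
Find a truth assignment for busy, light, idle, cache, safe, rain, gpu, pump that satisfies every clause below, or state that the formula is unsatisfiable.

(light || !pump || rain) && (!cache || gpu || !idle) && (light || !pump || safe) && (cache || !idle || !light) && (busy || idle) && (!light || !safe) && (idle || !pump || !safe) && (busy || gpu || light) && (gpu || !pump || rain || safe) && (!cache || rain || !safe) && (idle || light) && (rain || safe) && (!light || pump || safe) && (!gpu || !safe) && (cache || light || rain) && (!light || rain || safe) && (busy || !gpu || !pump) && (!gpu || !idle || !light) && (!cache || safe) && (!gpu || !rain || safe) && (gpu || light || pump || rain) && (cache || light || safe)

Set busy = True.
Set light = True.
  then (!light || !safe) forces safe = False.
  then (rain || safe) forces rain = True.
  then (!light || pump || safe) forces pump = True.
  then (!cache || safe) forces cache = False.
  then (!gpu || !rain || safe) forces gpu = False.
  then (cache || !idle || !light) forces idle = False.
All clauses satisfied.

busy = True, light = True, idle = False, cache = False, safe = False, rain = True, gpu = False, pump = True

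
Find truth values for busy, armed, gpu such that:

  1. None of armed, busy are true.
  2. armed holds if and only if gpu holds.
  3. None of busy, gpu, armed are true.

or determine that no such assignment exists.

busy: False, armed: False, gpu: False

  (1) {armed, busy}: 0 true — none ✓
  (2) armed=F, gpu=F — same ✓
  (3) {busy, gpu, armed}: 0 true — none ✓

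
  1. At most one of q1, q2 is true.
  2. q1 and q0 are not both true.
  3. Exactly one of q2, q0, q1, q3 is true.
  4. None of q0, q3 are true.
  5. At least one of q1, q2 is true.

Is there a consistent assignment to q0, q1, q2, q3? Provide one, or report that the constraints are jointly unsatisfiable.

q0 = False, q1 = False, q2 = True, q3 = False

  (1) {q1, q2}: 1 true — at most one ✓
  (2) q1=F, q0=F — not both ✓
  (3) {q2, q0, q1, q3}: 1 true — exactly one ✓
  (4) {q0, q3}: 0 true — none ✓
  (5) {q1, q2}: 1 true — at least one ✓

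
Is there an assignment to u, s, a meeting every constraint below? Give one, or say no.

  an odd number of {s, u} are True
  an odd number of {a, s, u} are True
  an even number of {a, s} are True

u = True; s = False; a = False

{s, u}: 1 true → odd ✓
{a, s, u}: 1 true → odd ✓
{a, s}: 0 true → even ✓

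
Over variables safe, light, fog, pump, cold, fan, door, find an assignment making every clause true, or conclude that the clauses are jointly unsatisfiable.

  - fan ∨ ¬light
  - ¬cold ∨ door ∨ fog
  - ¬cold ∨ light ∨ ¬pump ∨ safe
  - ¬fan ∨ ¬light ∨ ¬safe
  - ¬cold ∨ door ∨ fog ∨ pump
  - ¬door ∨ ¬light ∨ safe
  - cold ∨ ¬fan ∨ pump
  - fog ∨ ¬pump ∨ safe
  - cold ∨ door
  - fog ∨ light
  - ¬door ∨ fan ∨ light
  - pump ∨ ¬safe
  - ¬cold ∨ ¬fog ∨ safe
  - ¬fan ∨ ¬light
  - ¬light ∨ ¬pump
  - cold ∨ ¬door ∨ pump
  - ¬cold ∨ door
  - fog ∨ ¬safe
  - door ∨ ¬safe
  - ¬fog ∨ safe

Try safe = False:
  (¬fog ∨ safe) forces fog = False.
  (fog ∨ ¬pump ∨ safe) forces pump = False.
  (fog ∨ light) forces light = True.
  (fan ∨ ¬light) forces fan = True.
  clause (¬fan ∨ ¬light) is falsified — backtrack.
So safe = True.
  then (pump ∨ ¬safe) forces pump = True.
  then (¬light ∨ ¬pump) forces light = False.
  then (fog ∨ ¬safe) forces fog = True.
  then (door ∨ ¬safe) forces door = True.
  then (¬door ∨ fan ∨ light) forces fan = True.
Set cold = False.
All clauses satisfied.

safe = True, light = False, fog = True, pump = True, cold = False, fan = True, door = True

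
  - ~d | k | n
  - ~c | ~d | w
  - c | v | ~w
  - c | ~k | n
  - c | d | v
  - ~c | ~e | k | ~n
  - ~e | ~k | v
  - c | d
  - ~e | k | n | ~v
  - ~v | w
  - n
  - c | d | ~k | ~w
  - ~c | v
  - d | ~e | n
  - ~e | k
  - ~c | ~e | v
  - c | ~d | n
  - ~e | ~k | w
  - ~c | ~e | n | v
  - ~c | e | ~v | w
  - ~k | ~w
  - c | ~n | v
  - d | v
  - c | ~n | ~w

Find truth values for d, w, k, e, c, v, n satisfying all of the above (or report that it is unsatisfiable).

d: False, w: True, k: False, e: False, c: True, v: True, n: True

Unit clause (n) forces n = True.
Set d = False.
  then (c | d) forces c = True.
  then (~c | v) forces v = True.
  then (~v | w) forces w = True.
  then (~k | ~w) forces k = False.
  then (~c | ~e | k | ~n) forces e = False.
All clauses satisfied.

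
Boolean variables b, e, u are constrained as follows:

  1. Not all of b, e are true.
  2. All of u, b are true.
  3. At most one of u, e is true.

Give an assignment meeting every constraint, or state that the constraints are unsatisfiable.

b = True, e = False, u = True

  (1) {b, e}: 1/2 true — not all ✓
  (2) {u, b}: all 2 true ✓
  (3) {u, e}: 1 true — at most one ✓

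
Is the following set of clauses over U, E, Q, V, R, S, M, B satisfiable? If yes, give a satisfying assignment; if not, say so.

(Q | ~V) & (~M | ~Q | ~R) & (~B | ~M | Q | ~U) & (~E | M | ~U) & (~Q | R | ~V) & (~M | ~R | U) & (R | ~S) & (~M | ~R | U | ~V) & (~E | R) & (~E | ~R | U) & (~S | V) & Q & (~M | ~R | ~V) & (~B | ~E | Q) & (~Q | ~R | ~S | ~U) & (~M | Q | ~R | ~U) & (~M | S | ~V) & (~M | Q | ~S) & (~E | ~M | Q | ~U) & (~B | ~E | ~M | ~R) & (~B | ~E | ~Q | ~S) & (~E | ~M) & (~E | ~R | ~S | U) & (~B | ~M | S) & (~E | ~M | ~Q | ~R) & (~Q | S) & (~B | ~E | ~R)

Unit clause (Q) forces Q = True.
In (~Q | S) only S is left, so S = True.
In (R | ~S) only R is left, so R = True.
In (~S | V) only V is left, so V = True.
In (~M | ~R | ~V) only ~M is left, so M = False.
In (~Q | ~R | ~S | ~U) only ~U is left, so U = False.
In (~E | ~R | ~S | U) only ~E is left, so E = False.
Set B = True.
All clauses satisfied.

U = False, E = False, Q = True, V = True, R = True, S = True, M = False, B = True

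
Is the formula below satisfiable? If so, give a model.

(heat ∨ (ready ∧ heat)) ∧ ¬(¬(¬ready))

heat: True; ready: False

  heat ∨ (ready ∧ heat) = True
    ready ∧ heat = False
  ¬(¬(¬ready)) = True
    ¬(¬ready) = False
      ¬ready = True
Both conjuncts True, so the formula holds.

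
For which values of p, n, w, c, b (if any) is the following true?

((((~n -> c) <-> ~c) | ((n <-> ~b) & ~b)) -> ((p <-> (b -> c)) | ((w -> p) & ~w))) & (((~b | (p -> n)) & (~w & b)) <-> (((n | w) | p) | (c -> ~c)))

p = False, n = False, w = False, c = False, b = True

  (((~n -> c) <-> ~c) | ((n <-> ~b) & ~b)) -> ((p <-> (b -> c)) | ((w -> p) & ~w)) = True
    ((~n -> c) <-> ~c) | ((n <-> ~b) & ~b) = False
      (~n -> c) <-> ~c = False
        ~n -> c = False
          ~n = True
        ~c = True
      (n <-> ~b) & ~b = False
        n <-> ~b = True
          ~b = False
        ~b = False
    (p <-> (b -> c)) | ((w -> p) & ~w) = True
      p <-> (b -> c) = True
        b -> c = False
      (w -> p) & ~w = True
        w -> p = True
        ~w = True
  ((~b | (p -> n)) & (~w & b)) <-> (((n | w) | p) | (c -> ~c)) = True
    (~b | (p -> n)) & (~w & b) = True
      ~b | (p -> n) = True
        ~b = False
        p -> n = True
      ~w & b = True
        ~w = True
    ((n | w) | p) | (c -> ~c) = True
      (n | w) | p = False
        n | w = False
      c -> ~c = True
        ~c = True
Both conjuncts True, so the formula holds.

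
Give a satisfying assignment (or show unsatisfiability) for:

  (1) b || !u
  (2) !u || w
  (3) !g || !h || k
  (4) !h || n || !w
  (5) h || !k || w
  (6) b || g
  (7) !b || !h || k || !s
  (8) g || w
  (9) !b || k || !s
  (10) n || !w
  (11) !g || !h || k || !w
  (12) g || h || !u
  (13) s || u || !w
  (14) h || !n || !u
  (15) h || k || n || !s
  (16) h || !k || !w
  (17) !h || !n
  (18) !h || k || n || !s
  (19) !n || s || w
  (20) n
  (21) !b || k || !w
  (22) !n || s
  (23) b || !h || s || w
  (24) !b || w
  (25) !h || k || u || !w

b = False, w = False, s = True, g = True, h = False, k = False, n = True, u = False

Unit clause (n) forces n = True.
In (!n || s) only s is left, so s = True.
In (!h || !n) only !h is left, so h = False.
In (h || !n || !u) only !u is left, so u = False.
Set b = False.
  then (b || g) forces g = True.
Set w = False.
  then (h || !k || w) forces k = False.
All clauses satisfied.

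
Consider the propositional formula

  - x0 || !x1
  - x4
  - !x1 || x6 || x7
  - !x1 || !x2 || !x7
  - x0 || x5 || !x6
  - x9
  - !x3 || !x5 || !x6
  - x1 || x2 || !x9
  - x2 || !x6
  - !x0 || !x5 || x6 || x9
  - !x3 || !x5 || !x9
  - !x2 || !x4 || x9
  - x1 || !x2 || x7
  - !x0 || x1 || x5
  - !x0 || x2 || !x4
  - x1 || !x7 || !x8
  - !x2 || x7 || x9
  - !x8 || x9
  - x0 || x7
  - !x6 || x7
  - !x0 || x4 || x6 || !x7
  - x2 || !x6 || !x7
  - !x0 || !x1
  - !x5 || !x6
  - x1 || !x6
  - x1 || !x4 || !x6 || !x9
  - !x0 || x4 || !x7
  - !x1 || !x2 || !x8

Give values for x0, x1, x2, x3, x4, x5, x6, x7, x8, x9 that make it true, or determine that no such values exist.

x0 = False, x1 = False, x2 = True, x3 = False, x4 = True, x5 = True, x6 = False, x7 = True, x8 = False, x9 = True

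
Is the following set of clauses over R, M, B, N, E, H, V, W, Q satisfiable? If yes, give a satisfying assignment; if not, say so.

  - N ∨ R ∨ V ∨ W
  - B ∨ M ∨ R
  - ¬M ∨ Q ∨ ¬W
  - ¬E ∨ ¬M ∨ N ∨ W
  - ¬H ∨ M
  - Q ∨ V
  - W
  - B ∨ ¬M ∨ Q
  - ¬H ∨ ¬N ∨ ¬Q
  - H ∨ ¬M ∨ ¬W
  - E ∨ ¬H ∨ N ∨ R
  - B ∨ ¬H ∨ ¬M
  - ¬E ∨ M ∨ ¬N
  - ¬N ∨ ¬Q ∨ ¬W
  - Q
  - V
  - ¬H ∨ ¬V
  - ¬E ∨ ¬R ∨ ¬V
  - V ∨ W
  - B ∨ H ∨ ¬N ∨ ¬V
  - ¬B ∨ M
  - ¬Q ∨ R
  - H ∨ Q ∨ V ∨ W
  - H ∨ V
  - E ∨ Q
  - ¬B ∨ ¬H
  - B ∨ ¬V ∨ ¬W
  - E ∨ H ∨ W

UNSATISFIABLE

Case V = True:
  (W) forces W = True.
  (Q) forces Q = True.
  (¬N ∨ ¬Q ∨ ¬W) forces N = False.
  (¬H ∨ ¬V) forces H = False.
  (H ∨ ¬M ∨ ¬W) forces M = False.
  (¬B ∨ M) forces B = False.
  Clause (B ∨ ¬V ∨ ¬W) is falsified — contradiction.
Case V = False:
  Clause (V) is falsified — contradiction.
Both cases fail, so the formula is unsatisfiable.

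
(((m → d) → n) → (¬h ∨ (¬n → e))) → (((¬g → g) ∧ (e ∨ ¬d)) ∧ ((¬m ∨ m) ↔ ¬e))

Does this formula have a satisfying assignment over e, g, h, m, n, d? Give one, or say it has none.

e: False, g: True, h: False, m: False, n: True, d: False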